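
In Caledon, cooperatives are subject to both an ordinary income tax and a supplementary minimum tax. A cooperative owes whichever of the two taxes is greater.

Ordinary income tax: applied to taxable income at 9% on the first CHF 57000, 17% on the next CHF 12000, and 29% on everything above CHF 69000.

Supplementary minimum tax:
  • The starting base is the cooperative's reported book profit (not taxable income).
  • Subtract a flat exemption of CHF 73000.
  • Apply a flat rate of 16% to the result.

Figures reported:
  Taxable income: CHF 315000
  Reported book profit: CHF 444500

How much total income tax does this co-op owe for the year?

Ordinary income tax:
  CHF 57000 × 9% = CHF 5130
  CHF 12000 × 17% = CHF 2040
  CHF 246000 × 29% = CHF 71340
  → CHF 78510

Supplementary minimum tax:
  Base (reported book profit): CHF 444500
  Less exemption CHF 73000 → base CHF 371500
  CHF 371500 × 16% = CHF 59440

CHF 78510 > CHF 59440, so the ordinary income tax governs.

CHF 78510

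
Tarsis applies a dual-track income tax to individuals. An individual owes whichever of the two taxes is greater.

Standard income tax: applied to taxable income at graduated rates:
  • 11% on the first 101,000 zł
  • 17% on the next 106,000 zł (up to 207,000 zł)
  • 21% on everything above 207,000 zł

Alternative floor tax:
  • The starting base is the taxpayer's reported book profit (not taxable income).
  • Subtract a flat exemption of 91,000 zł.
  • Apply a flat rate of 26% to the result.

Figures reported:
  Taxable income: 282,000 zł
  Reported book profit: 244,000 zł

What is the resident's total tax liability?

Standard income tax:
  101,000 zł × 11% = 11,110 zł
  106,000 zł × 17% = 18,020 zł
  75,000 zł × 21% = 15,750 zł
  → 44,880 zł

Alternative floor tax:
  Base (reported book profit): 244,000 zł
  Less exemption 91,000 zł → base 153,000 zł
  153,000 zł × 26% = 39,780 zł

44,880 zł > 39,780 zł, so the standard income tax governs.

44,880 zł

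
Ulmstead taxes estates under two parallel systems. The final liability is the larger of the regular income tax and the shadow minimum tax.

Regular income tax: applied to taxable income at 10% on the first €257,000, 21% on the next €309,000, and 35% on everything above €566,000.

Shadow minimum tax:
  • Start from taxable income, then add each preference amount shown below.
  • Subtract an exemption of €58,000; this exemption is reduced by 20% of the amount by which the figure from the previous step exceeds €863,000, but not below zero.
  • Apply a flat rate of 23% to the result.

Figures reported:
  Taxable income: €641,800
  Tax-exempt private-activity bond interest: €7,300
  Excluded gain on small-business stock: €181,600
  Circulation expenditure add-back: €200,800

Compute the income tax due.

€231,656

Regular income tax:
  €257,000 × 10% = €25,700
  €309,000 × 21% = €64,890
  €75,800 × 35% = €26,530
  → €117,120

Shadow minimum tax:
  Adjusted income: €641,800 + €7,300 + €181,600 + €200,800 = €1,031,500
  Exemption: €58,000 − 20% × (€1,031,500 − €863,000) = €58,000 − €33,700 = €24,300
  Base: €1,031,500 − €24,300 = €1,007,200
  €1,007,200 × 23% = €231,656

€231,656 > €117,120, so the shadow minimum tax is the binding amount.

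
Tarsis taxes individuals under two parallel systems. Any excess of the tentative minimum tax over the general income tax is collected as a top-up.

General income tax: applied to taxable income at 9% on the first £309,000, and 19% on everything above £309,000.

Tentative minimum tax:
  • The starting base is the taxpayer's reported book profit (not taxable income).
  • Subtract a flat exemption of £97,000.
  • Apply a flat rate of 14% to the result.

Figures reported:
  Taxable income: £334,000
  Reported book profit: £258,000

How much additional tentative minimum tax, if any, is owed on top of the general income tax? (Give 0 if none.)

£0

General income tax:
  £309,000 × 9% = £27,810
  £25,000 × 19% = £4,750
  → £32,560

Tentative minimum tax:
  Base (reported book profit): £258,000
  Less exemption £97,000 → base £161,000
  £161,000 × 14% = £22,540

£22,540 ≤ £32,560, so no add-on is due.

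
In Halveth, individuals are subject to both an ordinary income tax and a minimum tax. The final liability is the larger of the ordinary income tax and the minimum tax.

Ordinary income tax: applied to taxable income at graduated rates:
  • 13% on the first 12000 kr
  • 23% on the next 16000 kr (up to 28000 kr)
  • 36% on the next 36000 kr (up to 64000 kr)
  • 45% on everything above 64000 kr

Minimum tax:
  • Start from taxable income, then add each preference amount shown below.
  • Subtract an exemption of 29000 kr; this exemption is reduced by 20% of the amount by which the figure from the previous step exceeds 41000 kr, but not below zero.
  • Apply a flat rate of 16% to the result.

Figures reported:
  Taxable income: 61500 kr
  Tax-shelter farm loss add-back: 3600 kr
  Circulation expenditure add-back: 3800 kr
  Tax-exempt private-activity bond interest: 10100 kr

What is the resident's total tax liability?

17300 kr

Minimum tax:
  Adjusted income: 61500 kr + 3600 kr + 3800 kr + 10100 kr = 79000 kr
  Exemption: 29000 kr − 20% × (79000 kr − 41000 kr) = 29000 kr − 7600 kr = 21400 kr
  Base: 79000 kr − 21400 kr = 57600 kr
  57600 kr × 16% = 9216 kr

Ordinary income tax:
  12000 kr × 13% = 1560 kr
  16000 kr × 23% = 3680 kr
  33500 kr × 36% = 12060 kr
  → 17300 kr

17300 kr > 9216 kr, so the ordinary income tax governs.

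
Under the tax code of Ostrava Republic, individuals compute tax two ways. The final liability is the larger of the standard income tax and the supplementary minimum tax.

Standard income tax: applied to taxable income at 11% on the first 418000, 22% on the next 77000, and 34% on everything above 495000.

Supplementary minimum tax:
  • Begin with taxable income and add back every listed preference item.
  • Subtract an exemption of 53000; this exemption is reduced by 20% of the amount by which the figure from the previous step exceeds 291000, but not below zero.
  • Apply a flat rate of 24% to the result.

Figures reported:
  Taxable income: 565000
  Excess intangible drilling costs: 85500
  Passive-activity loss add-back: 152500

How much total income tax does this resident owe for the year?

192720

Supplementary minimum tax:
  Adjusted income: 565000 + 85500 + 152500 = 803000
  Exemption: 20% × (803000 − 291000) = 102400 ≥ 53000, so the exemption is fully phased out
  Base: 803000 − 0 = 803000
  803000 × 24% = 192720

Standard income tax:
  418000 × 11% = 45980
  77000 × 22% = 16940
  70000 × 34% = 23800
  → 86720

192720 > 86720, so the supplementary minimum tax is the binding amount.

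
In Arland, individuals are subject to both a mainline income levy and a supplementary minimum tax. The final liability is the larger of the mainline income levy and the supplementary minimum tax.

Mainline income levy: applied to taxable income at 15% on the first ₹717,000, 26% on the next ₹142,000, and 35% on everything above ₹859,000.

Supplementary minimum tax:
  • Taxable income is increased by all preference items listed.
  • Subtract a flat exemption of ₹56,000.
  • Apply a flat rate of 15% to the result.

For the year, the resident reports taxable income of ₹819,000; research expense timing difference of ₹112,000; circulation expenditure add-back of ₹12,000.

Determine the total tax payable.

₹134,070

Supplementary minimum tax:
  Adjusted income: ₹819,000 + ₹112,000 + ₹12,000 = ₹943,000
  Less exemption ₹56,000 → base ₹887,000
  ₹887,000 × 15% = ₹133,050

Mainline income levy:
  ₹717,000 × 15% = ₹107,550
  ₹102,000 × 26% = ₹26,520
  → ₹134,070

₹134,070 > ₹133,050, so the mainline income levy governs.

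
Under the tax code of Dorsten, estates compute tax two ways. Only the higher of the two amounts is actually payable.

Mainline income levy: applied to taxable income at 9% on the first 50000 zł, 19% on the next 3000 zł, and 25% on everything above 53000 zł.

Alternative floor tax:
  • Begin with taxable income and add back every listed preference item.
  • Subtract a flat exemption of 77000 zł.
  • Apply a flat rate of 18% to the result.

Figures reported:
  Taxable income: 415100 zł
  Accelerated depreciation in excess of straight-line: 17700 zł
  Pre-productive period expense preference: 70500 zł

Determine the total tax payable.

95595 zł

Alternative floor tax:
  Adjusted income: 415100 zł + 17700 zł + 70500 zł = 503300 zł
  Less exemption 77000 zł → base 426300 zł
  426300 zł × 18% = 76734 zł

Mainline income levy:
  50000 zł × 9% = 4500 zł
  3000 zł × 19% = 570 zł
  362100 zł × 25% = 90525 zł
  → 95595 zł

95595 zł > 76734 zł, so the mainline income levy governs.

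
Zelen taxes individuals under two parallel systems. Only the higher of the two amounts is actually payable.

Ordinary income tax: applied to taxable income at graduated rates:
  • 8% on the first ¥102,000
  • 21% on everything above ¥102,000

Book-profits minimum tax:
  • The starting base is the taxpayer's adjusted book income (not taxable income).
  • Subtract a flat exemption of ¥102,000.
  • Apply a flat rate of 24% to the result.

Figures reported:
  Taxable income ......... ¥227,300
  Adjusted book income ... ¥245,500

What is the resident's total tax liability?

Book-profits minimum tax:
  Base (adjusted book income): ¥245,500
  Less exemption ¥102,000 → base ¥143,500
  ¥143,500 × 24% = ¥34,440

Ordinary income tax:
  ¥102,000 × 8% = ¥8,160
  ¥125,300 × 21% = ¥26,313
  → ¥34,473

¥34,473 > ¥34,440, so the ordinary income tax governs.

¥34,473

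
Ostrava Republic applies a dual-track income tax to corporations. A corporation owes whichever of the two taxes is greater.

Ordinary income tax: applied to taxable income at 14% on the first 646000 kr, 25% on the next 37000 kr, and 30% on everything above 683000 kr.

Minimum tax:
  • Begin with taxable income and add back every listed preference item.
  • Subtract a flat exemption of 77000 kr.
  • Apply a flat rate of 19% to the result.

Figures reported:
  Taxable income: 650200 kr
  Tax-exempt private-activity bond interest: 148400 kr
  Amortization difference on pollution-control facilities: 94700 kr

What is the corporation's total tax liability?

Minimum tax:
  Adjusted income: 650200 kr + 148400 kr + 94700 kr = 893300 kr
  Less exemption 77000 kr → base 816300 kr
  816300 kr × 19% = 155097 kr

Ordinary income tax:
  646000 kr × 14% = 90440 kr
  4200 kr × 25% = 1050 kr
  → 91490 kr

155097 kr > 91490 kr, so the minimum tax is the binding amount.

155097 kr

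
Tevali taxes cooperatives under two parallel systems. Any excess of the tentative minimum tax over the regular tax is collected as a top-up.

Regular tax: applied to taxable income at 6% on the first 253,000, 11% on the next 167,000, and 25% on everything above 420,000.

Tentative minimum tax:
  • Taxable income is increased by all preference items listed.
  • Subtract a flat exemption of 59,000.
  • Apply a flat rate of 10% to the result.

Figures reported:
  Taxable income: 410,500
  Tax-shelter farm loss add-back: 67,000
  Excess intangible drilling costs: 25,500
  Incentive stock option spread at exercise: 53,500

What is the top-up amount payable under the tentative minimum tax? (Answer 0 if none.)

17,245

Tentative minimum tax:
  Adjusted income: 410,500 + 67,000 + 25,500 + 53,500 = 556,500
  Less exemption 59,000 → base 497,500
  497,500 × 10% = 49,750

Regular tax:
  253,000 × 6% = 15,180
  157,500 × 11% = 17,325
  → 32,505

Excess of tentative minimum tax over regular tax: 49,750 − 32,505 = 17,245.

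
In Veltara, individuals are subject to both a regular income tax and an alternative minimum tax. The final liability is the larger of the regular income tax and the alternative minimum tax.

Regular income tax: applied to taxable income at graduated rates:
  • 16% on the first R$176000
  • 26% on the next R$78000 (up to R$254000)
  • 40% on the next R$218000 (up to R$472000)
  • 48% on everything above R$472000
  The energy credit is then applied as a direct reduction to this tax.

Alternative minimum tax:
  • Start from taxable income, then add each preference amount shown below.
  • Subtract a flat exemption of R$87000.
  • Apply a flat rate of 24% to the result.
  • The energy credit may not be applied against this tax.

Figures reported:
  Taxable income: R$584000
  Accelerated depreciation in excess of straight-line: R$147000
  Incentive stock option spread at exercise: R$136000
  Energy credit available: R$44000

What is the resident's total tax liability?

Regular income tax:
  R$176000 × 16% = R$28160
  R$78000 × 26% = R$20280
  R$218000 × 40% = R$87200
  R$112000 × 48% = R$53760
  → R$189400
  Less energy credit R$44000 → R$145400

Alternative minimum tax:
  Adjusted income: R$584000 + R$147000 + R$136000 = R$867000
  Less exemption R$87000 → base R$780000
  R$780000 × 24% = R$187200

R$187200 > R$145400, so the alternative minimum tax is the binding amount.

R$187200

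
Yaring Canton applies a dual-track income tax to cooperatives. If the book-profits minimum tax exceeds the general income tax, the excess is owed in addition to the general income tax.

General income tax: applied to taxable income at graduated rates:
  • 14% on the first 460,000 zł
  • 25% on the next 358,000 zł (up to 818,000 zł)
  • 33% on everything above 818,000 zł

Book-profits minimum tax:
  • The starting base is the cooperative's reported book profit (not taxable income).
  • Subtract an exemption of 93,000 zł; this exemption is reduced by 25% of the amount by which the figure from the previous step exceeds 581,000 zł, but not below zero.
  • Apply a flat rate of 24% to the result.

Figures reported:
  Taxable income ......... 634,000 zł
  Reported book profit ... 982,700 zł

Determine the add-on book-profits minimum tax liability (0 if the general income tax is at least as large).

127,948 zł

Book-profits minimum tax:
  Base (reported book profit): 982,700 zł
  Exemption: 25% × (982,700 zł − 581,000 zł) = 100,425 zł ≥ 93,000 zł, so the exemption is fully phased out
  Base: 982,700 zł − 0 zł = 982,700 zł
  982,700 zł × 24% = 235,848 zł

General income tax:
  460,000 zł × 14% = 64,400 zł
  174,000 zł × 25% = 43,500 zł
  → 107,900 zł

Excess of book-profits minimum tax over general income tax: 235,848 zł − 107,900 zł = 127,948 zł.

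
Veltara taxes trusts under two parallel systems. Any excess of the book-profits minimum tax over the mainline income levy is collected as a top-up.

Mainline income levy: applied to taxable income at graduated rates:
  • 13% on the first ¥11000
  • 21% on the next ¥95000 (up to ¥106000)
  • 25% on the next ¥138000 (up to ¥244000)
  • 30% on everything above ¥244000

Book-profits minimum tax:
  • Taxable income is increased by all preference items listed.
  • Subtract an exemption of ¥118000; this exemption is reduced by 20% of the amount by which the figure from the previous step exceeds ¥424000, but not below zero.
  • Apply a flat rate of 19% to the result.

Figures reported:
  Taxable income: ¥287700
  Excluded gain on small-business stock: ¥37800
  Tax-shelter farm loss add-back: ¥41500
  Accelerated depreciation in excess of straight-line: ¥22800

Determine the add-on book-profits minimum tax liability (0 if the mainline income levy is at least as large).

Book-profits minimum tax:
  Adjusted income: ¥287700 + ¥37800 + ¥41500 + ¥22800 = ¥389800
  Exemption: ¥389800 ≤ ¥424000, so full ¥118000 applies
  Base: ¥389800 − ¥118000 = ¥271800
  ¥271800 × 19% = ¥51642

Mainline income levy:
  ¥11000 × 13% = ¥1430
  ¥95000 × 21% = ¥19950
  ¥138000 × 25% = ¥34500
  ¥43700 × 30% = ¥13110
  → ¥68990

¥51642 ≤ ¥68990, so no add-on is due.

¥0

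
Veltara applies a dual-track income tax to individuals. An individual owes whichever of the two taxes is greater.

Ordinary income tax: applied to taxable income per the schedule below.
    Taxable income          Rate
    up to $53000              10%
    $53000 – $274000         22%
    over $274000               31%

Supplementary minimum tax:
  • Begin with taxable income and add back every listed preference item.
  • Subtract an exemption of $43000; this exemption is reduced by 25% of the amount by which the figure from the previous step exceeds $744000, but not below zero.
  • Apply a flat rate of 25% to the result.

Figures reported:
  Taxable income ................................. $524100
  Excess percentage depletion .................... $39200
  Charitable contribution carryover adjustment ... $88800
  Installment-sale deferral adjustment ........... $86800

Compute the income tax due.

$173975

Supplementary minimum tax:
  Adjusted income: $524100 + $39200 + $88800 + $86800 = $738900
  Exemption: $738900 ≤ $744000, so full $43000 applies
  Base: $738900 − $43000 = $695900
  $695900 × 25% = $173975

Ordinary income tax:
  $53000 × 10% = $5300
  $221000 × 22% = $48620
  $250100 × 31% = $77531
  → $131451

$173975 > $131451, so the supplementary minimum tax is the binding amount.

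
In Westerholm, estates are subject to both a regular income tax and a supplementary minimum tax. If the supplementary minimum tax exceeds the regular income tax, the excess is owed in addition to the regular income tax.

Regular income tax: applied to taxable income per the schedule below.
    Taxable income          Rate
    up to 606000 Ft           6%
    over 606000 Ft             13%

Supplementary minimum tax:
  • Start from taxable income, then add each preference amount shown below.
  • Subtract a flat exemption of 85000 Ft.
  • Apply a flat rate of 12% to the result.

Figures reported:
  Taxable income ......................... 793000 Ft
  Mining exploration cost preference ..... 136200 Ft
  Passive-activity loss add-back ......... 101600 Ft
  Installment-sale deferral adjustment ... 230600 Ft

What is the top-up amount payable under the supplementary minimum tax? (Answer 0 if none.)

80498 Ft

Supplementary minimum tax:
  Adjusted income: 793000 Ft + 136200 Ft + 101600 Ft + 230600 Ft = 1261400 Ft
  Less exemption 85000 Ft → base 1176400 Ft
  1176400 Ft × 12% = 141168 Ft

Regular income tax:
  606000 Ft × 6% = 36360 Ft
  187000 Ft × 13% = 24310 Ft
  → 60670 Ft

Excess of supplementary minimum tax over regular income tax: 141168 Ft − 60670 Ft = 80498 Ft.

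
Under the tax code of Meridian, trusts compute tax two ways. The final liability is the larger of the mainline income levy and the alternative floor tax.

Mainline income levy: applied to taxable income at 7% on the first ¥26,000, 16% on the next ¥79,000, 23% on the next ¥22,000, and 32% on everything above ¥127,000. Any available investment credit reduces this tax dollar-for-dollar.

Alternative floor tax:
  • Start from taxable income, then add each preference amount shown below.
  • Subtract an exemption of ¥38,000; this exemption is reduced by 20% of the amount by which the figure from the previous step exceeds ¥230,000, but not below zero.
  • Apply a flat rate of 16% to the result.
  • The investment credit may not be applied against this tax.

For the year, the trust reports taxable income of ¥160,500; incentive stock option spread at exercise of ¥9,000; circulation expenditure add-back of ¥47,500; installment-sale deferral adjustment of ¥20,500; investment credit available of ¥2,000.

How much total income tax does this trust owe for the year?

¥32,160

Mainline income levy:
  ¥26,000 × 7% = ¥1,820
  ¥79,000 × 16% = ¥12,640
  ¥22,000 × 23% = ¥5,060
  ¥33,500 × 32% = ¥10,720
  → ¥30,240
  Less investment credit ¥2,000 → ¥28,240

Alternative floor tax:
  Adjusted income: ¥160,500 + ¥9,000 + ¥47,500 + ¥20,500 = ¥237,500
  Exemption: ¥38,000 − 20% × (¥237,500 − ¥230,000) = ¥38,000 − ¥1,500 = ¥36,500
  Base: ¥237,500 − ¥36,500 = ¥201,000
  ¥201,000 × 16% = ¥32,160

¥32,160 > ¥28,240, so the alternative floor tax is the binding amount.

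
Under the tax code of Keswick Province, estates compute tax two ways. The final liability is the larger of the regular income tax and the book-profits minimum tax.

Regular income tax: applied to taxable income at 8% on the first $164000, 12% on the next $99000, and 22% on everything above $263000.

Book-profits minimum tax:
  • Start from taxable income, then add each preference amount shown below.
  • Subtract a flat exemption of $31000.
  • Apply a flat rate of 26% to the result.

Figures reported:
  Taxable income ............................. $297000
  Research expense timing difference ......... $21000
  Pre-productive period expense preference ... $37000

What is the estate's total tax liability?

Regular income tax:
  $164000 × 8% = $13120
  $99000 × 12% = $11880
  $34000 × 22% = $7480
  → $32480

Book-profits minimum tax:
  Adjusted income: $297000 + $21000 + $37000 = $355000
  Less exemption $31000 → base $324000
  $324000 × 26% = $84240

$84240 > $32480, so the book-profits minimum tax is the binding amount.

$84240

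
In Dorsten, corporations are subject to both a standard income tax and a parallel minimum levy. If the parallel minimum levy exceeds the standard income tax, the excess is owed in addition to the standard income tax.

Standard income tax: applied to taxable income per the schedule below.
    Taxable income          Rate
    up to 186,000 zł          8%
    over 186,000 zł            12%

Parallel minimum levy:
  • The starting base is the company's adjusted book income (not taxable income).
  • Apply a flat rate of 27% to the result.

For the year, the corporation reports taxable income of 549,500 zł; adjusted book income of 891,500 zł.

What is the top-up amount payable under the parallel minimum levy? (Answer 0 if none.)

Parallel minimum levy:
  Base (adjusted book income): 891,500 zł
  891,500 zł × 27% = 240,705 zł

Standard income tax:
  186,000 zł × 8% = 14,880 zł
  363,500 zł × 12% = 43,620 zł
  → 58,500 zł

Excess of parallel minimum levy over standard income tax: 240,705 zł − 58,500 zł = 182,205 zł.

182,205 zł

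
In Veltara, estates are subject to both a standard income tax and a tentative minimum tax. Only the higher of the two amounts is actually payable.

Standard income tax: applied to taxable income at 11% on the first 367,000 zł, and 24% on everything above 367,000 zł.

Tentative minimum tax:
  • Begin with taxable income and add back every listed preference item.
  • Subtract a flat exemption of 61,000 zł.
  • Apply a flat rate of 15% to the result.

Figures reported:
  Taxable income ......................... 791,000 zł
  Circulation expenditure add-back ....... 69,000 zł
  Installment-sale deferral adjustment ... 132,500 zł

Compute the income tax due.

142,130 zł

Standard income tax:
  367,000 zł × 11% = 40,370 zł
  424,000 zł × 24% = 101,760 zł
  → 142,130 zł

Tentative minimum tax:
  Adjusted income: 791,000 zł + 69,000 zł + 132,500 zł = 992,500 zł
  Less exemption 61,000 zł → base 931,500 zł
  931,500 zł × 15% = 139,725 zł

142,130 zł > 139,725 zł, so the standard income tax governs.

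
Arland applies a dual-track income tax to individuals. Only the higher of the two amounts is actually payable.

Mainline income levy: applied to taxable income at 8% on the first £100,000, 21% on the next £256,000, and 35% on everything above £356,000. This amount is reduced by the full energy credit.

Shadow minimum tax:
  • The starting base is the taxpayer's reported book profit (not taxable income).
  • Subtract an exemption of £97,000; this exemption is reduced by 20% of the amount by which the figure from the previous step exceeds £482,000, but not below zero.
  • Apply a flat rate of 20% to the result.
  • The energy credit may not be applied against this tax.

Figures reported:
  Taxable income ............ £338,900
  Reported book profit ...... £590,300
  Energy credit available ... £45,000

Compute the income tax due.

£102,992

Shadow minimum tax:
  Base (reported book profit): £590,300
  Exemption: £97,000 − 20% × (£590,300 − £482,000) = £97,000 − £21,660 = £75,340
  Base: £590,300 − £75,340 = £514,960
  £514,960 × 20% = £102,992

Mainline income levy:
  £100,000 × 8% = £8,000
  £238,900 × 21% = £50,169
  → £58,169
  Less energy credit £45,000 → £13,169

£102,992 > £13,169, so the shadow minimum tax is the binding amount.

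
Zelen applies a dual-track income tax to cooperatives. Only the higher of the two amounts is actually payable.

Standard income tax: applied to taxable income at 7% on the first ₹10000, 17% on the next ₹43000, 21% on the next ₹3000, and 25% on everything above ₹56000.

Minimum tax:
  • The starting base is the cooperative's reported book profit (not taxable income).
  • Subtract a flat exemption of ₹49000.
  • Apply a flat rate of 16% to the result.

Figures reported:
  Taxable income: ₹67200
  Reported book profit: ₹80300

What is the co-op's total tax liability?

₹11440

Minimum tax:
  Base (reported book profit): ₹80300
  Less exemption ₹49000 → base ₹31300
  ₹31300 × 16% = ₹5008

Standard income tax:
  ₹10000 × 7% = ₹700
  ₹43000 × 17% = ₹7310
  ₹3000 × 21% = ₹630
  ₹11200 × 25% = ₹2800
  → ₹11440

₹11440 > ₹5008, so the standard income tax governs.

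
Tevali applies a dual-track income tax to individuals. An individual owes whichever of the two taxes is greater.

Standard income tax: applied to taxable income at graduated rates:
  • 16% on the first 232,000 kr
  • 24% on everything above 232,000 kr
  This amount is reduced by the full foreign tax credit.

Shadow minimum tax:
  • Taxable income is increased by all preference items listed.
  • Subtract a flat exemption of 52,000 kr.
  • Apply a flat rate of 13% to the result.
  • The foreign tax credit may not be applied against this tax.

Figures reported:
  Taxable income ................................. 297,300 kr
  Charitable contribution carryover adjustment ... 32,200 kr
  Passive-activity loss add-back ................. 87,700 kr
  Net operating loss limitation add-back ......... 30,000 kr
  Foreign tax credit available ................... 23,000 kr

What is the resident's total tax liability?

51,376 kr

Standard income tax:
  232,000 kr × 16% = 37,120 kr
  65,300 kr × 24% = 15,672 kr
  → 52,792 kr
  Less foreign tax credit 23,000 kr → 29,792 kr

Shadow minimum tax:
  Adjusted income: 297,300 kr + 32,200 kr + 87,700 kr + 30,000 kr = 447,200 kr
  Less exemption 52,000 kr → base 395,200 kr
  395,200 kr × 13% = 51,376 kr

51,376 kr > 29,792 kr, so the shadow minimum tax is the binding amount.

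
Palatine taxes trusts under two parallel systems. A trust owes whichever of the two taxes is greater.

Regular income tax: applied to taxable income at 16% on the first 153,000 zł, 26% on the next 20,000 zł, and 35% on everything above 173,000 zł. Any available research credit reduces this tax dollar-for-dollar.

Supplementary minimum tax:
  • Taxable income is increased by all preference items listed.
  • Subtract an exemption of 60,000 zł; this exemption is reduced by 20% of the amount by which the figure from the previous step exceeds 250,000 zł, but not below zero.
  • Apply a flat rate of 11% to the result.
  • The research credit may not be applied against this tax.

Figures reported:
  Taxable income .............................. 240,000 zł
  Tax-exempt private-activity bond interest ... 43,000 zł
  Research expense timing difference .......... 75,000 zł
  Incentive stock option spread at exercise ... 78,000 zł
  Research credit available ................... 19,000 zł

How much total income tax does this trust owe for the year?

Supplementary minimum tax:
  Adjusted income: 240,000 zł + 43,000 zł + 75,000 zł + 78,000 zł = 436,000 zł
  Exemption: 60,000 zł − 20% × (436,000 zł − 250,000 zł) = 60,000 zł − 37,200 zł = 22,800 zł
  Base: 436,000 zł − 22,800 zł = 413,200 zł
  413,200 zł × 11% = 45,452 zł

Regular income tax:
  153,000 zł × 16% = 24,480 zł
  20,000 zł × 26% = 5,200 zł
  67,000 zł × 35% = 23,450 zł
  → 53,130 zł
  Less research credit 19,000 zł → 34,130 zł

45,452 zł > 34,130 zł, so the supplementary minimum tax is the binding amount.

45,452 zł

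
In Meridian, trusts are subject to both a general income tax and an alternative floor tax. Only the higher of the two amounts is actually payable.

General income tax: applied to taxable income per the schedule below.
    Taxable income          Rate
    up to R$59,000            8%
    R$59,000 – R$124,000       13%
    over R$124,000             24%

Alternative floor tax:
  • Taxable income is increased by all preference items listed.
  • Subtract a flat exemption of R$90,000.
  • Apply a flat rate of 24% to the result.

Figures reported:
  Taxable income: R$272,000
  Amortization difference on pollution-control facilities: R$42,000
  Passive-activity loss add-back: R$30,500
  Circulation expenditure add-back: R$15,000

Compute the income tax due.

R$64,680

Alternative floor tax:
  Adjusted income: R$272,000 + R$42,000 + R$30,500 + R$15,000 = R$359,500
  Less exemption R$90,000 → base R$269,500
  R$269,500 × 24% = R$64,680

General income tax:
  R$59,000 × 8% = R$4,720
  R$65,000 × 13% = R$8,450
  R$148,000 × 24% = R$35,520
  → R$48,690

R$64,680 > R$48,690, so the alternative floor tax is the binding amount.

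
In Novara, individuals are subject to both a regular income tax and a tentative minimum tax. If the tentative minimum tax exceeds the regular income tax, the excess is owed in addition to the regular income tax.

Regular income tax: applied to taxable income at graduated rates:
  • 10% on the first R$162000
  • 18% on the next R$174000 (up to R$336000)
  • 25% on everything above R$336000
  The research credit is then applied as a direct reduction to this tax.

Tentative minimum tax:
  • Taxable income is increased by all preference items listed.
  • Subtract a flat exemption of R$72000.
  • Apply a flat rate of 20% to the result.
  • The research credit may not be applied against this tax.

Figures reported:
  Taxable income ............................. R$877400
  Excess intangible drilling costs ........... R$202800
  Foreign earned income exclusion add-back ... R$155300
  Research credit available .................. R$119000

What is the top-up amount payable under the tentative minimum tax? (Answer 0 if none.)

Tentative minimum tax:
  Adjusted income: R$877400 + R$202800 + R$155300 = R$1235500
  Less exemption R$72000 → base R$1163500
  R$1163500 × 20% = R$232700

Regular income tax:
  R$162000 × 10% = R$16200
  R$174000 × 18% = R$31320
  R$541400 × 25% = R$135350
  → R$182870
  Less research credit R$119000 → R$63870

Excess of tentative minimum tax over regular income tax: R$232700 − R$63870 = R$168830.

R$168830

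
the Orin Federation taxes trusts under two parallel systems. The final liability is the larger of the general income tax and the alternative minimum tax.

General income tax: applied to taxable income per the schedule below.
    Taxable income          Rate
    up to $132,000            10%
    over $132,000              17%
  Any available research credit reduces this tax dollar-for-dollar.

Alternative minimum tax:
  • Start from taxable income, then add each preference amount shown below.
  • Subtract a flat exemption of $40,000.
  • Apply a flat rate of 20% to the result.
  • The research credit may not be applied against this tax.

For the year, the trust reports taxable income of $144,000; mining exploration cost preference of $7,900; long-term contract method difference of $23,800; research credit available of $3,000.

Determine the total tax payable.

Alternative minimum tax:
  Adjusted income: $144,000 + $7,900 + $23,800 = $175,700
  Less exemption $40,000 → base $135,700
  $135,700 × 20% = $27,140

General income tax:
  $132,000 × 10% = $13,200
  $12,000 × 17% = $2,040
  → $15,240
  Less research credit $3,000 → $12,240

$27,140 > $12,240, so the alternative minimum tax is the binding amount.

$27,140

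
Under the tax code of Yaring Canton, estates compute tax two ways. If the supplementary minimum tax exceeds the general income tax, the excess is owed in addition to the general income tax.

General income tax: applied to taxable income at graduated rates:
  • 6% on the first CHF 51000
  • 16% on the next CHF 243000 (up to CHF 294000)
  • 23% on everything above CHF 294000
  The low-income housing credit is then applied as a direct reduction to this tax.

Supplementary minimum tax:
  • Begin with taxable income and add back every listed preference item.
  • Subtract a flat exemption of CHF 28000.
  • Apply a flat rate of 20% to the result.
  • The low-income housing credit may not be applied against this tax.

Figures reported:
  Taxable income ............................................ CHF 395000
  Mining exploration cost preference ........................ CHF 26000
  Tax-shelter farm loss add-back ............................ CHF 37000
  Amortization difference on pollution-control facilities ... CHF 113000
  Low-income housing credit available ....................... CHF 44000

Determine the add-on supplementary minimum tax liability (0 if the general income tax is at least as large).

CHF 87430

Supplementary minimum tax:
  Adjusted income: CHF 395000 + CHF 26000 + CHF 37000 + CHF 113000 = CHF 571000
  Less exemption CHF 28000 → base CHF 543000
  CHF 543000 × 20% = CHF 108600

General income tax:
  CHF 51000 × 6% = CHF 3060
  CHF 243000 × 16% = CHF 38880
  CHF 101000 × 23% = CHF 23230
  → CHF 65170
  Less low-income housing credit CHF 44000 → CHF 21170

Excess of supplementary minimum tax over general income tax: CHF 108600 − CHF 21170 = CHF 87430.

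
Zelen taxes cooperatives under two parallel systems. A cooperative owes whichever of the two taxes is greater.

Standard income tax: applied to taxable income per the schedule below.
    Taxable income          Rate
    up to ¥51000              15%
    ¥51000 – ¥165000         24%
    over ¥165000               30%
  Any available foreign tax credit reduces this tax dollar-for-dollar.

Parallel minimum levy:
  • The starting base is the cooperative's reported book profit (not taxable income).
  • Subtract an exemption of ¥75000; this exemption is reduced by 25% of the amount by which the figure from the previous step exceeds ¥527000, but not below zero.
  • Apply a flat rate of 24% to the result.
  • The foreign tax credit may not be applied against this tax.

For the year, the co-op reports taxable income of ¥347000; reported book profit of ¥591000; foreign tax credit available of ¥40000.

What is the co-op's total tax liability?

¥127680

Standard income tax:
  ¥51000 × 15% = ¥7650
  ¥114000 × 24% = ¥27360
  ¥182000 × 30% = ¥54600
  → ¥89610
  Less foreign tax credit ¥40000 → ¥49610

Parallel minimum levy:
  Base (reported book profit): ¥591000
  Exemption: ¥75000 − 25% × (¥591000 − ¥527000) = ¥75000 − ¥16000 = ¥59000
  Base: ¥591000 − ¥59000 = ¥532000
  ¥532000 × 24% = ¥127680

¥127680 > ¥49610, so the parallel minimum levy is the binding amount.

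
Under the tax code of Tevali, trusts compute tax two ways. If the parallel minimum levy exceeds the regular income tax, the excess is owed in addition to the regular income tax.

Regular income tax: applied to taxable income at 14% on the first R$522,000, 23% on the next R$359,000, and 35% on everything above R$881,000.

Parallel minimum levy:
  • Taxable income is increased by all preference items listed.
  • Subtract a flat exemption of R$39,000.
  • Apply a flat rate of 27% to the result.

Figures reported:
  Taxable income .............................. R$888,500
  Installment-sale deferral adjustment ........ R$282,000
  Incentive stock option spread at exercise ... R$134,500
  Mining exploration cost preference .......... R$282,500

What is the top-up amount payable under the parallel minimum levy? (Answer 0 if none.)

R$259,820

Regular income tax:
  R$522,000 × 14% = R$73,080
  R$359,000 × 23% = R$82,570
  R$7,500 × 35% = R$2,625
  → R$158,275

Parallel minimum levy:
  Adjusted income: R$888,500 + R$282,000 + R$134,500 + R$282,500 = R$1,587,500
  Less exemption R$39,000 → base R$1,548,500
  R$1,548,500 × 27% = R$418,095

Excess of parallel minimum levy over regular income tax: R$418,095 − R$158,275 = R$259,820.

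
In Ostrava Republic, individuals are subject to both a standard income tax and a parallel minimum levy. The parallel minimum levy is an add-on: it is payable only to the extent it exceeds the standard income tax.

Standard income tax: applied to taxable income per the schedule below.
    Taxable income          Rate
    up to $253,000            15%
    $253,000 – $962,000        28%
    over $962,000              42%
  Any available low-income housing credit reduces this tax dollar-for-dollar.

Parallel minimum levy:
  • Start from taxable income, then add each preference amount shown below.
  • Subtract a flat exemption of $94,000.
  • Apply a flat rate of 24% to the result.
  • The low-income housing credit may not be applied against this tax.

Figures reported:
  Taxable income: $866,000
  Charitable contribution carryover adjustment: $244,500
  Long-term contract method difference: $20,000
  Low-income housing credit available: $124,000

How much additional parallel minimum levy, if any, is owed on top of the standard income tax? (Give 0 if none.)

Parallel minimum levy:
  Adjusted income: $866,000 + $244,500 + $20,000 = $1,130,500
  Less exemption $94,000 → base $1,036,500
  $1,036,500 × 24% = $248,760

Standard income tax:
  $253,000 × 15% = $37,950
  $613,000 × 28% = $171,640
  → $209,590
  Less low-income housing credit $124,000 → $85,590

Excess of parallel minimum levy over standard income tax: $248,760 − $85,590 = $163,170.

$163,170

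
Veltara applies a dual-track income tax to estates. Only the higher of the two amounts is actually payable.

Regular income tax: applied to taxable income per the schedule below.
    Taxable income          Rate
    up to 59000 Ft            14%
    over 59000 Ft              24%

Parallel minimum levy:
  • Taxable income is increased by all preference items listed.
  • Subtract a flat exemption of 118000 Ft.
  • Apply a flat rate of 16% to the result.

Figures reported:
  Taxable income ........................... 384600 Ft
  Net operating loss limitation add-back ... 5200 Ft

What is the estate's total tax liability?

86404 Ft

Parallel minimum levy:
  Adjusted income: 384600 Ft + 5200 Ft = 389800 Ft
  Less exemption 118000 Ft → base 271800 Ft
  271800 Ft × 16% = 43488 Ft

Regular income tax:
  59000 Ft × 14% = 8260 Ft
  325600 Ft × 24% = 78144 Ft
  → 86404 Ft

86404 Ft > 43488 Ft, so the regular income tax governs.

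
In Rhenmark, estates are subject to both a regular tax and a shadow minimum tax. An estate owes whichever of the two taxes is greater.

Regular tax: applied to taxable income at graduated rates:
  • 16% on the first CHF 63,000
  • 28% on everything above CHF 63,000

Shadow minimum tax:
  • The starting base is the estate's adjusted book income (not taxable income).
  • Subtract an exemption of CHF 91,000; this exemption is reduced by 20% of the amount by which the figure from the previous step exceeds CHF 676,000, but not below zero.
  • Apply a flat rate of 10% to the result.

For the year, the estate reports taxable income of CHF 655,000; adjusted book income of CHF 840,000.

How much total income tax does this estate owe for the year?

CHF 175,840

Regular tax:
  CHF 63,000 × 16% = CHF 10,080
  CHF 592,000 × 28% = CHF 165,760
  → CHF 175,840

Shadow minimum tax:
  Base (adjusted book income): CHF 840,000
  Exemption: CHF 91,000 − 20% × (CHF 840,000 − CHF 676,000) = CHF 91,000 − CHF 32,800 = CHF 58,200
  Base: CHF 840,000 − CHF 58,200 = CHF 781,800
  CHF 781,800 × 10% = CHF 78,180

CHF 175,840 > CHF 78,180, so the regular tax governs.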